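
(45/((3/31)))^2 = 216225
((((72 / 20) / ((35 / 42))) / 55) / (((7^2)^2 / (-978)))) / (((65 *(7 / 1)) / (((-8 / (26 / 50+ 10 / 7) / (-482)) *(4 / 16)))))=-105624 / 705406777075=-0.00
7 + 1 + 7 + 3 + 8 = 26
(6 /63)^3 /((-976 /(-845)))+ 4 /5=4523593 /5649210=0.80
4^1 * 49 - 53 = 143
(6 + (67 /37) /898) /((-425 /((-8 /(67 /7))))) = 0.01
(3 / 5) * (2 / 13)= 6 / 65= 0.09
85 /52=1.63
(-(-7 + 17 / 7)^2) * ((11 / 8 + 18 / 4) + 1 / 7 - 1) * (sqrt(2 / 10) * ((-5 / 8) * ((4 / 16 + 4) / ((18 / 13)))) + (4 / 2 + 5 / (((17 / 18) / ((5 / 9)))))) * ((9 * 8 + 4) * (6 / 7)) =-196816896 / 5831 + 18878704 * sqrt(5) / 7203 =-27892.92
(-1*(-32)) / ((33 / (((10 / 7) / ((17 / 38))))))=12160 / 3927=3.10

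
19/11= 1.73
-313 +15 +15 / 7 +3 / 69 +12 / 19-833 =-3451109 / 3059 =-1128.18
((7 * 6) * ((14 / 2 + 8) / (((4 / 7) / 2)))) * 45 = 99225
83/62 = 1.34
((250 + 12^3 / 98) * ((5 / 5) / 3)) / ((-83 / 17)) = -2686 / 147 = -18.27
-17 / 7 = -2.43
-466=-466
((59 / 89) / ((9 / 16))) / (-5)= -944 / 4005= -0.24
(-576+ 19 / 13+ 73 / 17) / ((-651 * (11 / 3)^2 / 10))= 3780720 / 5802797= 0.65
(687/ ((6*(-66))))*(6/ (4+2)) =-229/ 132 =-1.73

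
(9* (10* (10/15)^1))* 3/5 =36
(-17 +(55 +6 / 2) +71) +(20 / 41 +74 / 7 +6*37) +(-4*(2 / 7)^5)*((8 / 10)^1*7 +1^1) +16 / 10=1194218672 / 3445435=346.61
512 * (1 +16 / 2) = 4608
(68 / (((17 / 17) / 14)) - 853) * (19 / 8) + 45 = 2241 / 8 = 280.12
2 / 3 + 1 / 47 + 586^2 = 48418933 / 141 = 343396.69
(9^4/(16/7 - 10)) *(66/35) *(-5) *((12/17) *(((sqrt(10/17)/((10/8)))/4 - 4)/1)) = -384912/17 + 96228 *sqrt(170)/1445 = -21773.61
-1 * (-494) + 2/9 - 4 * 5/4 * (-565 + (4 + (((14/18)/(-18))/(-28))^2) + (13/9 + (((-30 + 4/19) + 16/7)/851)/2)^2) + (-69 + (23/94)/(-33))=8954901763648828811143/2781012602571077952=3220.01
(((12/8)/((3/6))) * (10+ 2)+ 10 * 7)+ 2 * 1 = 108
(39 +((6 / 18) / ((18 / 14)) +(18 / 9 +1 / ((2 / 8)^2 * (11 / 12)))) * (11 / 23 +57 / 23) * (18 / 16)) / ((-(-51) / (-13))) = -2063581 / 77418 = -26.66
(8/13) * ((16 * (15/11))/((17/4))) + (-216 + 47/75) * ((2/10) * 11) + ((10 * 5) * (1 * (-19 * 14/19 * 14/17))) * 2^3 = -4633267373/911625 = -5082.43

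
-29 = -29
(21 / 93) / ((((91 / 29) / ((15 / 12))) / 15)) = 2175 / 1612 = 1.35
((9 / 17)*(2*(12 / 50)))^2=11664 / 180625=0.06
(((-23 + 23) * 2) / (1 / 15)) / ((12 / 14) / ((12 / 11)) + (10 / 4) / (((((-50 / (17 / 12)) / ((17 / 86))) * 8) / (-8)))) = 0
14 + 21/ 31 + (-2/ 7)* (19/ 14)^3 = 4157191/ 297724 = 13.96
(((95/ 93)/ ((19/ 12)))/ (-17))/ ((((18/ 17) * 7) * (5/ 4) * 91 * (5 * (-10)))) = 0.00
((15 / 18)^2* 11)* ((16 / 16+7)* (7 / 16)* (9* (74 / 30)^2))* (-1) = -105413 / 72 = -1464.07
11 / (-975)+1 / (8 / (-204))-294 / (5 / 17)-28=-2053567 / 1950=-1053.11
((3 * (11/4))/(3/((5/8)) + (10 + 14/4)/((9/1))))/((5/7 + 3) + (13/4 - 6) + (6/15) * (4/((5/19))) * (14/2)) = 2750/91401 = 0.03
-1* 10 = -10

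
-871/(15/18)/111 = -1742/185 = -9.42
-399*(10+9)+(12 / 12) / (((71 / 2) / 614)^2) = -36707837 / 5041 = -7281.86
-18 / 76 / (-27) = 1 / 114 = 0.01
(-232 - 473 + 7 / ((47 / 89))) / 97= -32512 / 4559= -7.13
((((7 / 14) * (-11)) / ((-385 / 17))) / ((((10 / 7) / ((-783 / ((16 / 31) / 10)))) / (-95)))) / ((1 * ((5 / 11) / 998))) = 43034742531 / 80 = 537934281.64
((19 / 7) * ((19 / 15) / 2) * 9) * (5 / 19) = 57 / 14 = 4.07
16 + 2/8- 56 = -159/4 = -39.75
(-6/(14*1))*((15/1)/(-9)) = 5/7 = 0.71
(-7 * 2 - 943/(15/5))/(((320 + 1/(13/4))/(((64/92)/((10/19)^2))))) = -2.57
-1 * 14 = -14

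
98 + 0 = 98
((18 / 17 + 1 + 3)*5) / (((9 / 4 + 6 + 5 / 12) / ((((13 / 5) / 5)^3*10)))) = 43602 / 10625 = 4.10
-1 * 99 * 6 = -594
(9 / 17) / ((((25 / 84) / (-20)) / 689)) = -2083536 / 85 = -24512.19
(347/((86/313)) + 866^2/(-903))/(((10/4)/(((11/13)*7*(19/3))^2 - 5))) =1665515930116/6867315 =242527.96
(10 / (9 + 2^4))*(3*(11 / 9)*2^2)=5.87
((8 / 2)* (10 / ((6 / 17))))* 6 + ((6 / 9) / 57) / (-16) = 930239 / 1368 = 680.00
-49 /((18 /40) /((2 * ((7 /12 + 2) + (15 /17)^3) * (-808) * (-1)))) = -76334563760 /132651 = -575454.11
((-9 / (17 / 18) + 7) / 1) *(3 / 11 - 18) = 8385 / 187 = 44.84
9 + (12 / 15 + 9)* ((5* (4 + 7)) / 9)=68.89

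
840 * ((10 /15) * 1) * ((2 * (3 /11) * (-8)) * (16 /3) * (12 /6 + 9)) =-143360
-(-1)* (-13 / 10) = -13 / 10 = -1.30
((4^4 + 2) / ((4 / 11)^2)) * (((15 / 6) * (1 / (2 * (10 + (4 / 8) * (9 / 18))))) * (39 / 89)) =3043755 / 29192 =104.27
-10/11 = -0.91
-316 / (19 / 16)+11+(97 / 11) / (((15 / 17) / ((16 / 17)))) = -770267 / 3135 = -245.70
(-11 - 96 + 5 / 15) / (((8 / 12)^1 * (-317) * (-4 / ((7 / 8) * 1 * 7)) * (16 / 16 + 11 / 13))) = -3185 / 7608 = -0.42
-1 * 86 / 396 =-43 / 198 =-0.22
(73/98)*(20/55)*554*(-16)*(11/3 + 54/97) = -1590502976/156849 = -10140.35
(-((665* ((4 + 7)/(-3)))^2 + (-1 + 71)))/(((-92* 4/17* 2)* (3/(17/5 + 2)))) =181933507/736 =247192.26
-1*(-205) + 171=376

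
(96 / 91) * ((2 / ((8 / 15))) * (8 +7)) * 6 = 32400 / 91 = 356.04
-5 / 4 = -1.25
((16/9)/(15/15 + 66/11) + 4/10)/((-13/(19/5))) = -3914/20475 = -0.19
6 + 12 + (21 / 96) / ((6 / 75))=1327 / 64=20.73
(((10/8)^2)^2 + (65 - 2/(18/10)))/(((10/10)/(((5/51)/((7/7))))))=764125/117504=6.50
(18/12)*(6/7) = 9/7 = 1.29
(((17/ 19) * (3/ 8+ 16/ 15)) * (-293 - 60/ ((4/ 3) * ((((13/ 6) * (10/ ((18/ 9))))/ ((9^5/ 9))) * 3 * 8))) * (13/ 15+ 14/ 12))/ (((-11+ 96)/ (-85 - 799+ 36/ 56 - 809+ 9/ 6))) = 74534.02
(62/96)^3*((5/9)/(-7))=-148955/6967296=-0.02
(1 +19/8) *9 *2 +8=275/4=68.75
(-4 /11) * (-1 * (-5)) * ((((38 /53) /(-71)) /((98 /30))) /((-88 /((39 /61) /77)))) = -55575 /104793954419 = -0.00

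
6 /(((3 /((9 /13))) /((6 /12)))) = 9 /13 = 0.69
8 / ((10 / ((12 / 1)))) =48 / 5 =9.60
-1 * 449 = -449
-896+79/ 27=-893.07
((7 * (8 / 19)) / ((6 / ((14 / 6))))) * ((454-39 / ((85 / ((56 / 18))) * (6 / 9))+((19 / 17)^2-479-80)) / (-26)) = 14995372 / 3212235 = 4.67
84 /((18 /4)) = 56 /3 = 18.67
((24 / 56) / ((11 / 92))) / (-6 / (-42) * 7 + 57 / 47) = 3243 / 2002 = 1.62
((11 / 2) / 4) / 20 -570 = -91189 / 160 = -569.93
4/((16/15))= 15/4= 3.75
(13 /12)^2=169 /144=1.17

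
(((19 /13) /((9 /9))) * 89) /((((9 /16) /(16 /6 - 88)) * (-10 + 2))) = 865792 /351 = 2466.64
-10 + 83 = 73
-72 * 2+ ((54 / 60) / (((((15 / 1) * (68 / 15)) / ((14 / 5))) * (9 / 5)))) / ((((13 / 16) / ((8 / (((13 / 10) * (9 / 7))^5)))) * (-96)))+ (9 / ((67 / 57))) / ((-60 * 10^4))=-28048565463399065114161 / 194781468387659400000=-144.00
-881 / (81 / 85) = -74885 / 81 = -924.51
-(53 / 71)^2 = -2809 / 5041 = -0.56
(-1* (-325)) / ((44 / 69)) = 22425 / 44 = 509.66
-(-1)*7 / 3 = 7 / 3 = 2.33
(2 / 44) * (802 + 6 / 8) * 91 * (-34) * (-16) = 19869668 / 11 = 1806333.45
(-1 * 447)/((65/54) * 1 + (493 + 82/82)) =-24138/26741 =-0.90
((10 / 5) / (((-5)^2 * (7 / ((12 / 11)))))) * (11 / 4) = 6 / 175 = 0.03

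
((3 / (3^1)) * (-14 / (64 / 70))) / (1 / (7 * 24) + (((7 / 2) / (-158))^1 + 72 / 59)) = -23980845 / 1885798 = -12.72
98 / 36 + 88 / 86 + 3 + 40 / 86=5581 / 774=7.21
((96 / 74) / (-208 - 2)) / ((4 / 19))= -38 / 1295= -0.03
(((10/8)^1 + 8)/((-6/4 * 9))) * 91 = -3367/54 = -62.35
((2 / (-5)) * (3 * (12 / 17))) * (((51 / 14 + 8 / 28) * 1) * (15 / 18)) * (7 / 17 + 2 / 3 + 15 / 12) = -26125 / 4046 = -6.46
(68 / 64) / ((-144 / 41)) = -697 / 2304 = -0.30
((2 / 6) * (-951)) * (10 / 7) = -3170 / 7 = -452.86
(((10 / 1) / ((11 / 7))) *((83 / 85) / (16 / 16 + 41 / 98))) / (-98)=-1162 / 25993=-0.04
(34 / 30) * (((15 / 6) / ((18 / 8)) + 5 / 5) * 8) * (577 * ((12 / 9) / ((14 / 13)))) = 38765168 / 2835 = 13673.78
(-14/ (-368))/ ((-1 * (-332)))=7/ 61088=0.00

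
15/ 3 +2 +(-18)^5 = -1889561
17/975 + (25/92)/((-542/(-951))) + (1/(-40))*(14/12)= 15073537/32411600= 0.47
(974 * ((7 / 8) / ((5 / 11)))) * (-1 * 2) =-37499 / 10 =-3749.90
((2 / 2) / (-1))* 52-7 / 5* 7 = -309 / 5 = -61.80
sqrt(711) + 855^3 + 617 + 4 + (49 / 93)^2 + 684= 3 *sqrt(79) + 5405864406721 / 8649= 625027706.94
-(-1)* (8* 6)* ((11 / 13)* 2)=1056 / 13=81.23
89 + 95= 184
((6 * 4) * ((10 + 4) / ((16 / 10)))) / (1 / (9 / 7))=270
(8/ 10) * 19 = 76/ 5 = 15.20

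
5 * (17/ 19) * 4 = 340/ 19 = 17.89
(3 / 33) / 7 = 1 / 77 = 0.01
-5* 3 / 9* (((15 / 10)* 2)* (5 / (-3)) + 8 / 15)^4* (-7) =141057847 / 30375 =4643.88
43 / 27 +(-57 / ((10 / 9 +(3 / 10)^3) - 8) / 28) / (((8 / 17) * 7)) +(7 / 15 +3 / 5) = 4492636423 / 1634090220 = 2.75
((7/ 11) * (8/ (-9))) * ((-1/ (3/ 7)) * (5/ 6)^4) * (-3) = -30625/ 16038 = -1.91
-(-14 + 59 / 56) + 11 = 23.95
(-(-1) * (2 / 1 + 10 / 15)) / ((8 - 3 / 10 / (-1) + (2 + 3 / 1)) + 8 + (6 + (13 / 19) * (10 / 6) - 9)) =1520 / 11081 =0.14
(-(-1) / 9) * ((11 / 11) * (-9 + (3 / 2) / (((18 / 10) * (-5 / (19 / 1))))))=-73 / 54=-1.35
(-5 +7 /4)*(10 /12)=-2.71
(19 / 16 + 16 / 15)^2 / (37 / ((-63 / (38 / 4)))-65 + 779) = 2048767 / 285635200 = 0.01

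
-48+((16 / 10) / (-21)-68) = -12188 / 105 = -116.08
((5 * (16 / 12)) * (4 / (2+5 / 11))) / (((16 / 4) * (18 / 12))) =440 / 243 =1.81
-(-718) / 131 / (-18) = -359 / 1179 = -0.30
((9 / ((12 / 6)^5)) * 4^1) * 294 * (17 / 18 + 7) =21021 / 8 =2627.62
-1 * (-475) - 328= 147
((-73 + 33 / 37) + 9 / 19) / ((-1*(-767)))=-50359 / 539201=-0.09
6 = 6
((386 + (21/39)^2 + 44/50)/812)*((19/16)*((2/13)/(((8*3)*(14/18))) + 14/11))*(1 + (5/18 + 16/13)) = 93573472558441/51429541363200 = 1.82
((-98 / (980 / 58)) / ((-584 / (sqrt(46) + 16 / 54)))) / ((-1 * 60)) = -29 * sqrt(46) / 175200 - 29 / 591300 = -0.00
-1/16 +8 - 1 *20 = -193/16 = -12.06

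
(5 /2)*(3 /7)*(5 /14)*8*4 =600 /49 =12.24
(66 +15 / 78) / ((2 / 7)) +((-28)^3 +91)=-1124725 / 52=-21629.33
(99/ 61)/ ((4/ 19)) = 1881/ 244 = 7.71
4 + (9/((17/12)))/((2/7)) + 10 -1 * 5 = 531/17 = 31.24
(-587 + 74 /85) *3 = -149463 /85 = -1758.39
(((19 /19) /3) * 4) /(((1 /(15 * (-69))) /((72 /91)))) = -99360 /91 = -1091.87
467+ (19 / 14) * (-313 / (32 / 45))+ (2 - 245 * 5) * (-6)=3229025 / 448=7207.65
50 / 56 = 25 / 28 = 0.89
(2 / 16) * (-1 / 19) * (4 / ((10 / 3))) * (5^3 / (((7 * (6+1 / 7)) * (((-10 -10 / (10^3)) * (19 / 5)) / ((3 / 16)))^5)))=556182861328125 / 8327610357283535738420768768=0.00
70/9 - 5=2.78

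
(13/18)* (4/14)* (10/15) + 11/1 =2105/189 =11.14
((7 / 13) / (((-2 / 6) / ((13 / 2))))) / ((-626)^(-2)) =-4114698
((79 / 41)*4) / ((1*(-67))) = -316 / 2747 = -0.12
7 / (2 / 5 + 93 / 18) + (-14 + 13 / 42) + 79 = 66.57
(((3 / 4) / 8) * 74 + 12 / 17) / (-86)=-2079 / 23392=-0.09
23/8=2.88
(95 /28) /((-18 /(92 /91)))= -0.19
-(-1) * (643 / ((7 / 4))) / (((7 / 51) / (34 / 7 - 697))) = -635528340 / 343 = -1852852.30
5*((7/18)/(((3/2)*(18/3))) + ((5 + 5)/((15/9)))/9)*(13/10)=1495/324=4.61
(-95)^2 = 9025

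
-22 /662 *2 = -22 /331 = -0.07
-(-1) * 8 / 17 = 8 / 17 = 0.47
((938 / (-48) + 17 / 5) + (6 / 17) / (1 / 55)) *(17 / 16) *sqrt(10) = 6671 *sqrt(10) / 1920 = 10.99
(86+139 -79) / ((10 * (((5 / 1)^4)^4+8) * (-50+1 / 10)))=-146 / 76141357425867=-0.00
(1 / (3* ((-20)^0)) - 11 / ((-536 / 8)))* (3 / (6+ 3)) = 100 / 603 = 0.17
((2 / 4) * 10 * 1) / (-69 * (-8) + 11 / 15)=0.01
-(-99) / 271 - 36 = -9657 / 271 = -35.63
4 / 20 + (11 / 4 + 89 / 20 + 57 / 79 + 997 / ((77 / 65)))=25844991 / 30415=849.74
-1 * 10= -10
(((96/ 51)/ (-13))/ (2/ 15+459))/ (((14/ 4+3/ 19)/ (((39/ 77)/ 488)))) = -6840/ 76438888757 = -0.00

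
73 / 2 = 36.50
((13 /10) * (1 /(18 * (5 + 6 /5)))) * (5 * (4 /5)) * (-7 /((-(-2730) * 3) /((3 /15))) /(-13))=1 /1632150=0.00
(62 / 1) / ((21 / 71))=209.62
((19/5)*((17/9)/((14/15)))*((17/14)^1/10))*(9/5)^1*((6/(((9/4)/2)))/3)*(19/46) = 104329/84525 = 1.23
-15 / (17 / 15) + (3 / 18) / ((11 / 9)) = -4899 / 374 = -13.10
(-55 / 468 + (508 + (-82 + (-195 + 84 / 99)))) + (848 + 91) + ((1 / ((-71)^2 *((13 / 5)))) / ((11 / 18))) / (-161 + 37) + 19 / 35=1171.27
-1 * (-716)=716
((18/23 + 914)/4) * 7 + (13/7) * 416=382124/161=2373.44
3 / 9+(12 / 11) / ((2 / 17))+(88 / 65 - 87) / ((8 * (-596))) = 98428351 / 10227360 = 9.62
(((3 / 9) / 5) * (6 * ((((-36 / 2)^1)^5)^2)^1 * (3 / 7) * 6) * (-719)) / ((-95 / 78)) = 7208601948126978048 / 3325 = 2168000585902850.54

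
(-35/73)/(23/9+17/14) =-882/6935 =-0.13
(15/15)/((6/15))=5/2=2.50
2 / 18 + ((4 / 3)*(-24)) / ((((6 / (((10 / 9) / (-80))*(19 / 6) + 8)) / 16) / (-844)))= 46413257 / 81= 573003.17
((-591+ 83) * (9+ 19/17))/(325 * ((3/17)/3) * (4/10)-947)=87376/15969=5.47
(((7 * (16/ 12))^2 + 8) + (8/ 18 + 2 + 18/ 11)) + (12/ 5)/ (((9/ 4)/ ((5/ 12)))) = 1096/ 11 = 99.64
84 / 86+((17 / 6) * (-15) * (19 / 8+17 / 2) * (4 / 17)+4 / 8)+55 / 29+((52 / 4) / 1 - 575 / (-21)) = -6808175 / 104748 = -65.00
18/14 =9/7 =1.29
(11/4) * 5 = 55/4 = 13.75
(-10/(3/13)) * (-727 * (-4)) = -378040/3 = -126013.33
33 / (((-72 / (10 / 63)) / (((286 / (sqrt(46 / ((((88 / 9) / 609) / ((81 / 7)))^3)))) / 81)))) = -692120 * sqrt(22011) / 52457121631089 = -0.00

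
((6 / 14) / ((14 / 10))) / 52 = 15 / 2548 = 0.01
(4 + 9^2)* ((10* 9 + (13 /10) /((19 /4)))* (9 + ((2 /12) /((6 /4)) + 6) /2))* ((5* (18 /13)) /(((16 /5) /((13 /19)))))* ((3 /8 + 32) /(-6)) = -1600380425 /2166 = -738864.46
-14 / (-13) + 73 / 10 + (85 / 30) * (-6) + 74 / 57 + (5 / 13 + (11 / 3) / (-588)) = -15133123 / 2178540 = -6.95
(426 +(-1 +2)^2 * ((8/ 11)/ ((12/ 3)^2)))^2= 87853129/ 484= 181514.73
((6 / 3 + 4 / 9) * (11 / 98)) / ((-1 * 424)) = -121 / 186984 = -0.00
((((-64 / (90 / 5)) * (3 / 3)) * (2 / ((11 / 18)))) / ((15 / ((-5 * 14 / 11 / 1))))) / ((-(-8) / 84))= 6272 / 121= 51.83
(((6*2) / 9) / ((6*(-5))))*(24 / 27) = -16 / 405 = -0.04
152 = 152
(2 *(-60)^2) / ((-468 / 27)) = -5400 / 13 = -415.38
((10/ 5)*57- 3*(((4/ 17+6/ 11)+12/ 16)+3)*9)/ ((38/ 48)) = -10.52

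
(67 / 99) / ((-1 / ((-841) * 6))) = 112694 / 33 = 3414.97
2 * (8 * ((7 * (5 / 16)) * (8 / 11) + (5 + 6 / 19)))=23096 / 209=110.51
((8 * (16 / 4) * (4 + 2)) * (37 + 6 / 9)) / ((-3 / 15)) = -36160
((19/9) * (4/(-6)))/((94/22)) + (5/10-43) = -108701/2538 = -42.83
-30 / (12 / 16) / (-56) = 5 / 7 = 0.71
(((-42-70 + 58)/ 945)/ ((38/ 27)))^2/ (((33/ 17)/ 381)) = 1573911/ 4864475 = 0.32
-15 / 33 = -5 / 11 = -0.45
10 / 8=5 / 4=1.25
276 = 276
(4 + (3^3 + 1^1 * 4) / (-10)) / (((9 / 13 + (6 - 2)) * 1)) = 117 / 610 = 0.19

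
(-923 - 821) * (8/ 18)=-6976/ 9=-775.11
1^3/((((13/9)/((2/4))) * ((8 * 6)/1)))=3/416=0.01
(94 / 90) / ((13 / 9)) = 47 / 65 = 0.72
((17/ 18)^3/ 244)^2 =24137569/ 2024951768064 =0.00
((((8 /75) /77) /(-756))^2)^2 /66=8 /46834847540466239731640625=0.00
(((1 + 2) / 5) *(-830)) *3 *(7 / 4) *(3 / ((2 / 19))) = -298053 / 4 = -74513.25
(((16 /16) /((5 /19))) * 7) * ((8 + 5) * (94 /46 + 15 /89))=7828912 /10235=764.92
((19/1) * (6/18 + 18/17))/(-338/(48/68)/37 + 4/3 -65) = -99826/289119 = -0.35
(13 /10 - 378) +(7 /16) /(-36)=-1084931 /2880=-376.71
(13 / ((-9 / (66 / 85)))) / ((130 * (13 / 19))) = -209 / 16575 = -0.01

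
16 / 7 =2.29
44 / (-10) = -22 / 5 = -4.40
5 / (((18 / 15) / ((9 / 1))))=75 / 2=37.50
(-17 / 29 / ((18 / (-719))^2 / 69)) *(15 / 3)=-1010658755 / 3132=-322687.98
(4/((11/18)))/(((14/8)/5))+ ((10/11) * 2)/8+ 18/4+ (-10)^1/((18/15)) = 317/21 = 15.10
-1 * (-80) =80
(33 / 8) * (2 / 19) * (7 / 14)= 33 / 152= 0.22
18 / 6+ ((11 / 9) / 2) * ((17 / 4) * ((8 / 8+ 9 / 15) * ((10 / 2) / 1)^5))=116902 / 9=12989.11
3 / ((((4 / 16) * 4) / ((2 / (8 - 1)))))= 6 / 7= 0.86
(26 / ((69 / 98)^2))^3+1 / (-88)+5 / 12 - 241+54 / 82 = 56081569356700045849 / 389368732396248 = 144032.03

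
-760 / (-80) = 19 / 2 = 9.50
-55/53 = -1.04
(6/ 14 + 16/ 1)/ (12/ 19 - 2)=-2185/ 182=-12.01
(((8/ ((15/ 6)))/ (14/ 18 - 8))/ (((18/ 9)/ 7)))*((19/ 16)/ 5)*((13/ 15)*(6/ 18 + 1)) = -266/ 625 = -0.43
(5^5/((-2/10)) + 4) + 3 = -15618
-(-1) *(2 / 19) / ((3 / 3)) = 2 / 19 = 0.11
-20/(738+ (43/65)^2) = -0.03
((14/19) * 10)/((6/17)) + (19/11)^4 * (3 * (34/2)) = 396265937/834537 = 474.83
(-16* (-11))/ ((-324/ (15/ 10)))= -22/ 27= -0.81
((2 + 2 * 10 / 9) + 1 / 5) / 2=199 / 90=2.21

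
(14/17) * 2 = 28/17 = 1.65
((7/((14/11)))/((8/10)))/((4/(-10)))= -275/16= -17.19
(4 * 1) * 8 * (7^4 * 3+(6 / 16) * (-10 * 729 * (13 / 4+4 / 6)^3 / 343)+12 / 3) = 590783941 / 2744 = 215300.27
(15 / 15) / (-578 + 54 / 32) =-16 / 9221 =-0.00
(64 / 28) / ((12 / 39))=52 / 7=7.43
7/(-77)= -1/11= -0.09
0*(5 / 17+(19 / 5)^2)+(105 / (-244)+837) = 204123 / 244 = 836.57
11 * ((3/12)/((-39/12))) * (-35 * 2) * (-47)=-36190/13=-2783.85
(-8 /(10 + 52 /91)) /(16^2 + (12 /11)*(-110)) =-7 /1258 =-0.01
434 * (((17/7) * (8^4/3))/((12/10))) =10792960/9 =1199217.78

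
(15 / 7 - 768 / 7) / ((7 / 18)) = -13554 / 49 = -276.61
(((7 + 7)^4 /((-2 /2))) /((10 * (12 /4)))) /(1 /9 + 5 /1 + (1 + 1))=-7203 /40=-180.08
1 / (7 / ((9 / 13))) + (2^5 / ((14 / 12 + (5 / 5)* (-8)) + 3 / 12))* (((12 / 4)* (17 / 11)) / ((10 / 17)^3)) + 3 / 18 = -110.46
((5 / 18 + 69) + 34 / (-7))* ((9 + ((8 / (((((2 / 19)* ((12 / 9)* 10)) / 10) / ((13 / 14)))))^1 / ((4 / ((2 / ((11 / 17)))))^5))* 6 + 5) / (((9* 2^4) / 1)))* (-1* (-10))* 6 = 148597839737495 / 54546041088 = 2724.26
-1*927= -927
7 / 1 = 7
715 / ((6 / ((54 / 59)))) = 6435 / 59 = 109.07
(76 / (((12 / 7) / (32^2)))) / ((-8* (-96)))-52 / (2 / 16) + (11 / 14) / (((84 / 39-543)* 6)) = -632340445 / 1771812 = -356.89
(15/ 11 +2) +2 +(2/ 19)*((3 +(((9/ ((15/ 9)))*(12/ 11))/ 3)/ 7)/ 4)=79733/ 14630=5.45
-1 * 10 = -10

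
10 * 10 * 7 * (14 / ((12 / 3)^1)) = 2450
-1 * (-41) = 41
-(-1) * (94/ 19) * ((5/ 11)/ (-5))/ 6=-47/ 627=-0.07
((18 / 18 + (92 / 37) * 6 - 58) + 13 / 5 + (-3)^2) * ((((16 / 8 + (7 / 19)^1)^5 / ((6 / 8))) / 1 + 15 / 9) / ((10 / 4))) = -1231.82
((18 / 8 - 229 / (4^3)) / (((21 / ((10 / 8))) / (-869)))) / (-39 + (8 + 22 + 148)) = 369325 / 747264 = 0.49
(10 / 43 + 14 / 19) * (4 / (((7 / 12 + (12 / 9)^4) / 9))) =9237888 / 991021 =9.32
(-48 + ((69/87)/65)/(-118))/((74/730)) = -779396399/1645982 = -473.51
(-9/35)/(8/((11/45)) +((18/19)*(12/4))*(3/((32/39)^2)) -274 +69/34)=16372224/14426213935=0.00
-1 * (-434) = 434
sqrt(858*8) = 4*sqrt(429) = 82.85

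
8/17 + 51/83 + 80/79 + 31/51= 904754/334407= 2.71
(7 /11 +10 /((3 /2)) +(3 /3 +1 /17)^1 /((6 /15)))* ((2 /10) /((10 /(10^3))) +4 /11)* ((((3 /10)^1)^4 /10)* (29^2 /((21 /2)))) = 84500316 /6428125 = 13.15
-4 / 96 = -0.04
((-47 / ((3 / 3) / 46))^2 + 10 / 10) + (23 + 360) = 4674628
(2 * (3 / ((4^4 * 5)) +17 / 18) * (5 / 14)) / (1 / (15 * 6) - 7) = -54535 / 563584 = -0.10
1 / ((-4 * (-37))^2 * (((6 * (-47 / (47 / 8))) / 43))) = -43 / 1051392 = -0.00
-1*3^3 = -27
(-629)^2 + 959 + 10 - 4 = 396606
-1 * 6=-6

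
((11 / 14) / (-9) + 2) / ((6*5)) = 0.06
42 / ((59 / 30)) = 1260 / 59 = 21.36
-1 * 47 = -47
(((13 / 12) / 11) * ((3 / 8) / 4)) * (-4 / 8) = -13 / 2816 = -0.00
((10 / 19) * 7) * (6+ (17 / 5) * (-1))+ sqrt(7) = sqrt(7)+ 182 / 19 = 12.22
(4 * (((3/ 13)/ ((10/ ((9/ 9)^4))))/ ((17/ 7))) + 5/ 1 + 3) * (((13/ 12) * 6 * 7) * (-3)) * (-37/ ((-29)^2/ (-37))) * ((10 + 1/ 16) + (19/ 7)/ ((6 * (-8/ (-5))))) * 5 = -5283284501/ 57188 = -92384.50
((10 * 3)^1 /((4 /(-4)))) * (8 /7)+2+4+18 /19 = -3636 /133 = -27.34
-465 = -465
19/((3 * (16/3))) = 19/16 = 1.19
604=604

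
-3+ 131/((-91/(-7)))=92/13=7.08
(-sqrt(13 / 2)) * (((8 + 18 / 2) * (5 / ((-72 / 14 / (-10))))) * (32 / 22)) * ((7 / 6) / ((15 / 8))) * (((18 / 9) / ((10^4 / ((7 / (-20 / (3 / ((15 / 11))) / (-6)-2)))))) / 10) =0.11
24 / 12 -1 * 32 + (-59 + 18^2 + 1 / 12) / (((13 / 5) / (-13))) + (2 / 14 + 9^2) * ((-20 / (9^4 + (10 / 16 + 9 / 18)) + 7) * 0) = -16265 / 12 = -1355.42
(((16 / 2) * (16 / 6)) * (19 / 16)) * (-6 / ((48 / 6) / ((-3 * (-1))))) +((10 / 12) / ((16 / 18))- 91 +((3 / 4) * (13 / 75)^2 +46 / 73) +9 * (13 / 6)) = -277932527 / 2190000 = -126.91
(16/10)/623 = 8/3115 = 0.00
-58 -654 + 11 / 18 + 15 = -12535 / 18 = -696.39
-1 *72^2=-5184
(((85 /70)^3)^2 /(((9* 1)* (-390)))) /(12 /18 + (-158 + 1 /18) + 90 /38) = 458613811 /77786921110080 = 0.00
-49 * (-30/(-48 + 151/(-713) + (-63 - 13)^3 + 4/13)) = -13625430/4069312567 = -0.00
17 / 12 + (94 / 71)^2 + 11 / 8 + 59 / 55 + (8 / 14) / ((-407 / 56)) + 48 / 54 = 4747387891 / 738607320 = 6.43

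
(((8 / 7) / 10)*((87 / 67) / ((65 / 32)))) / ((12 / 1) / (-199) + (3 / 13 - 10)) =-2216064 / 298155025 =-0.01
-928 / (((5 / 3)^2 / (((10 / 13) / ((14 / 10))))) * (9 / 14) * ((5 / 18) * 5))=-66816 / 325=-205.59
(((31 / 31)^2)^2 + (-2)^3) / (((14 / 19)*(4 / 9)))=-171 / 8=-21.38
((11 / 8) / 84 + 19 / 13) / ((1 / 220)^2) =39055775 / 546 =71530.72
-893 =-893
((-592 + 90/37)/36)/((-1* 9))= 10907/5994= 1.82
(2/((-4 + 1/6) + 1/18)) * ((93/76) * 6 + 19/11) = -2007/418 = -4.80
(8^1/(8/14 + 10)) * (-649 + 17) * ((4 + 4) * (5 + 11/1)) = -2265088/37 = -61218.59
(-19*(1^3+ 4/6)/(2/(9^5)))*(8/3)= -2493180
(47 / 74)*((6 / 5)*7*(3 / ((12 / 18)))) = 8883 / 370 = 24.01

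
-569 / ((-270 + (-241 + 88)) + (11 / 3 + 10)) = 1.39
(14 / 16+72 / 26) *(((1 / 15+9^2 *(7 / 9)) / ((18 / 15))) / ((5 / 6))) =179267 / 780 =229.83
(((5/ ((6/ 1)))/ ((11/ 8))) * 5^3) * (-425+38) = -322500/ 11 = -29318.18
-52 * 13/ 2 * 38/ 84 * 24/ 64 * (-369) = 1184859/ 56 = 21158.20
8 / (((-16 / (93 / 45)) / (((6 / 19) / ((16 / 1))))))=-31 / 1520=-0.02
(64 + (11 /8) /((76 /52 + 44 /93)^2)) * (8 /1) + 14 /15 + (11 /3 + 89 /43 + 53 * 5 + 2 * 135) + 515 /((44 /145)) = 142521009831421 /51754912660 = 2753.77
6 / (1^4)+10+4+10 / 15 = 62 / 3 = 20.67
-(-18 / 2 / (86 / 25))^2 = -50625 / 7396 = -6.84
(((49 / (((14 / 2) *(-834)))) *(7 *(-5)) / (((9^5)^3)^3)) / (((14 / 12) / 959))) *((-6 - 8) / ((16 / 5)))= -1174775 / 9705495487713536217591233997178120802126091288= -0.00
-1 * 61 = -61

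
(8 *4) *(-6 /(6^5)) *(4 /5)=-8 /405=-0.02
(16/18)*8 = 64/9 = 7.11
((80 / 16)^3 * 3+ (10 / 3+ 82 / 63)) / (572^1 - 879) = -23917 / 19341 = -1.24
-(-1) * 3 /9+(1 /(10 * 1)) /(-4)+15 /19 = 2503 /2280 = 1.10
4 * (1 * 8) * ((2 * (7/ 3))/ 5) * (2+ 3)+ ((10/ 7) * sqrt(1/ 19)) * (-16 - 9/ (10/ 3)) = 448/ 3 - 187 * sqrt(19)/ 133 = 143.20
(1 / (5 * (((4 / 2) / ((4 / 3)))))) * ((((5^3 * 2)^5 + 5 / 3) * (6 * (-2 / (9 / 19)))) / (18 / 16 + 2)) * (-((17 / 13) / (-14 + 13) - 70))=-73387500000125248 / 975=-75269230769359.23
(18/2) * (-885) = -7965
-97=-97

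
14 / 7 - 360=-358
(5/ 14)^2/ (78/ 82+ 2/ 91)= 13325/ 101668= 0.13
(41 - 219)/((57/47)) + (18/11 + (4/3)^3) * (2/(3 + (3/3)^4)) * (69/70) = -544727/3762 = -144.80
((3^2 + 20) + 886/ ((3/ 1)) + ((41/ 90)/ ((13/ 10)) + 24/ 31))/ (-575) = -1180436/ 2085525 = -0.57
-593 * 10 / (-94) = 2965 / 47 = 63.09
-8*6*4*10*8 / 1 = -15360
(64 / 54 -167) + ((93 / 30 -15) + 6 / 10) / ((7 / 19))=-371359 / 1890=-196.49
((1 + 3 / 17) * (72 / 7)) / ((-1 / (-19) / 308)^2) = 7044871680 / 17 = 414404216.47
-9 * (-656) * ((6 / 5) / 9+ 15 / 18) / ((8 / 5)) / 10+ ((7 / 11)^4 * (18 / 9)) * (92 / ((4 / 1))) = 364.24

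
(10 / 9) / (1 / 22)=220 / 9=24.44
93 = 93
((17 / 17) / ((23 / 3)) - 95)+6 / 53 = -115508 / 1219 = -94.76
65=65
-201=-201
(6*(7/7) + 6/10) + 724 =3653/5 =730.60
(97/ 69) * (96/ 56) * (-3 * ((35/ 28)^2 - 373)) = 247059/ 92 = 2685.42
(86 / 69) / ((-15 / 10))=-172 / 207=-0.83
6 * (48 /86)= 144 /43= 3.35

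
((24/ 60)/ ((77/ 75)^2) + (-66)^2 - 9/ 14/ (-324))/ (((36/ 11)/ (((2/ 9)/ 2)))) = 1859686975/ 12573792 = 147.90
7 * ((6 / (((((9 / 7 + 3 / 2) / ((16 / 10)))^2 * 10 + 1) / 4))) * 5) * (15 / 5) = 15805440 / 196397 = 80.48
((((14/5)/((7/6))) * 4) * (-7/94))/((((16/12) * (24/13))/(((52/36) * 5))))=-1183/564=-2.10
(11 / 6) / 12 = 11 / 72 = 0.15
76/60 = 19/15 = 1.27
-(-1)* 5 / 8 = 5 / 8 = 0.62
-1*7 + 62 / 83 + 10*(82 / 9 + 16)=182909 / 747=244.86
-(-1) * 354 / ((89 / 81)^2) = 2322594 / 7921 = 293.22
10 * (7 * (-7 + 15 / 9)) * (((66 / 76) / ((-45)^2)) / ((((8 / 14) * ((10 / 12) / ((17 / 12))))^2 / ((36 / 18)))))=-1090397 / 384750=-2.83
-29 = -29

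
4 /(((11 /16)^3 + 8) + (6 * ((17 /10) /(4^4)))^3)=8388608000 /17458820651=0.48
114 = 114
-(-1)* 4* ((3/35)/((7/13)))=156/245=0.64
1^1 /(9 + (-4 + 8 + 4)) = 1 /17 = 0.06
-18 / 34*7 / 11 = -63 / 187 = -0.34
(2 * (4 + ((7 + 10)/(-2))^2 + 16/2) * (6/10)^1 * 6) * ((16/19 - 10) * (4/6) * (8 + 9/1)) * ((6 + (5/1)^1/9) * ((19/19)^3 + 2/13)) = -117627828/247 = -476226.02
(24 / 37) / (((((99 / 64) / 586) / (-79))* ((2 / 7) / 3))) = -82958848 / 407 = -203830.09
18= 18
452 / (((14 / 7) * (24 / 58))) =3277 / 6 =546.17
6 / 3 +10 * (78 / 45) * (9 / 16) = 47 / 4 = 11.75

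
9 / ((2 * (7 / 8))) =36 / 7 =5.14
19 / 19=1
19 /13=1.46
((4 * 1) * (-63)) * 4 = -1008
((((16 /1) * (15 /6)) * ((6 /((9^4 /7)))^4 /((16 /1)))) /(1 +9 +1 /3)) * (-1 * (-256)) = 24586240 /236393522034597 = 0.00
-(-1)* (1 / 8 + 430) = 3441 / 8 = 430.12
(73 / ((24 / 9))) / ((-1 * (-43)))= 219 / 344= 0.64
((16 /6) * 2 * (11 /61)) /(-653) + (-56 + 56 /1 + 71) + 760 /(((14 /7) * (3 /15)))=1971.00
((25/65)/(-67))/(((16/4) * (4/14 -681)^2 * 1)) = -49/15821000780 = -0.00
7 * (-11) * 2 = -154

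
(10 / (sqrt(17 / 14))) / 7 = 1.30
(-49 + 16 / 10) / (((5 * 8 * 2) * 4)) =-237 / 1600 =-0.15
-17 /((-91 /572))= 748 /7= 106.86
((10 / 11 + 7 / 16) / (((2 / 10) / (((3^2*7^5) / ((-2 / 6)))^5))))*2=-22802799651449275281338483519565 / 88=-259122723311923582742482800000.00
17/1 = 17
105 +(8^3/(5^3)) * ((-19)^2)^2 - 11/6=400423487/750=533897.98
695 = 695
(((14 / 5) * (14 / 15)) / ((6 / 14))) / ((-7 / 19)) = -3724 / 225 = -16.55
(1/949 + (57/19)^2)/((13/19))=162298/12337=13.16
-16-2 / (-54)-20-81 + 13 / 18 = -6277 / 54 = -116.24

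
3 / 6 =1 / 2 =0.50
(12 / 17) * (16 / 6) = 32 / 17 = 1.88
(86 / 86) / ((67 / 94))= 94 / 67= 1.40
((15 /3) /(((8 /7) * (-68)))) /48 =-35 /26112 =-0.00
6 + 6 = 12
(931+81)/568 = 1.78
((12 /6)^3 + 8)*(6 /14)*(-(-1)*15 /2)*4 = 1440 /7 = 205.71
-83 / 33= -2.52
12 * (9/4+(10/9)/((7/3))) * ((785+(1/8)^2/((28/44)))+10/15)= 241816901/9408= 25703.33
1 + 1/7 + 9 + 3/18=433/42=10.31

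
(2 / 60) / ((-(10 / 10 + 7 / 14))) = -0.02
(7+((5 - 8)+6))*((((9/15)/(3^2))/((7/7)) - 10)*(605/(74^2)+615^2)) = -308602945045/8214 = -37570360.97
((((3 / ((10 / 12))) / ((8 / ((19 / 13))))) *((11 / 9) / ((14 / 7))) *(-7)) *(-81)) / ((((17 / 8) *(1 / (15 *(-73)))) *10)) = -25952157 / 2210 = -11743.06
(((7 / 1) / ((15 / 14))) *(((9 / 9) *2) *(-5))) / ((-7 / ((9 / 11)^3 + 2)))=94948 / 3993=23.78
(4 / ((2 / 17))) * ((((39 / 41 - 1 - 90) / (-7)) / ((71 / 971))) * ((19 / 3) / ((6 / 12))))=65235664 / 861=75767.32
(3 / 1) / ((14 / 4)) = 6 / 7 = 0.86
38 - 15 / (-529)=20117 / 529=38.03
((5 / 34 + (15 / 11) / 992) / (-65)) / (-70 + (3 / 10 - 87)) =27535 / 1889450992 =0.00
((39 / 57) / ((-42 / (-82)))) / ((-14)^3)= -533 / 1094856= -0.00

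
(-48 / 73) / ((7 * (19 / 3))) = -144 / 9709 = -0.01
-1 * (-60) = 60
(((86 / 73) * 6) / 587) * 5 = 2580 / 42851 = 0.06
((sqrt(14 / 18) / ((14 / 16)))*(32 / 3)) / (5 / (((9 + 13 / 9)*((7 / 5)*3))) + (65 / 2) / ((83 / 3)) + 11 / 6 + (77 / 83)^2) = 165776896*sqrt(7) / 162479271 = 2.70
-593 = -593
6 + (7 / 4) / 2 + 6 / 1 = 103 / 8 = 12.88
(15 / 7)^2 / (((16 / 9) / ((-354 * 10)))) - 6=-1793301 / 196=-9149.49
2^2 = 4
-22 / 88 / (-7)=1 / 28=0.04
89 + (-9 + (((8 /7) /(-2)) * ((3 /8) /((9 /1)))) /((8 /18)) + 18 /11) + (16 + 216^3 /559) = 6241462785 /344344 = 18125.66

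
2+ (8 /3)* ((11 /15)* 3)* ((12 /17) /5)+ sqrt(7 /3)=sqrt(21) /3+ 1202 /425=4.36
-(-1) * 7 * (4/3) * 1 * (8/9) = 224/27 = 8.30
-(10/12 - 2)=7/6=1.17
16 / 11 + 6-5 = 27 / 11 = 2.45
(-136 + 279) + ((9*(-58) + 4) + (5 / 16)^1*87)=-5565 / 16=-347.81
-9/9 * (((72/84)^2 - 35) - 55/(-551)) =922434/26999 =34.17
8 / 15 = 0.53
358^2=128164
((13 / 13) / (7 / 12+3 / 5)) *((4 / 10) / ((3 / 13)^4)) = 228488 / 1917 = 119.19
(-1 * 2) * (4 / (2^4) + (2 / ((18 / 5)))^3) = -0.84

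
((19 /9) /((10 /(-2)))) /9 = -19 /405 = -0.05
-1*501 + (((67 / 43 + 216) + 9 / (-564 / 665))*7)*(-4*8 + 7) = -296817209 / 8084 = -36716.63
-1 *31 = -31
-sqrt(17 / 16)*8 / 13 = -2*sqrt(17) / 13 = -0.63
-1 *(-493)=493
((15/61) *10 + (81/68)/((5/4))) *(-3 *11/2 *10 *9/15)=-1751409/5185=-337.78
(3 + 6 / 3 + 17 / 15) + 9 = 227 / 15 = 15.13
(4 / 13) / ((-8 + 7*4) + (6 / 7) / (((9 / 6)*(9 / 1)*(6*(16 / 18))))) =336 / 21853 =0.02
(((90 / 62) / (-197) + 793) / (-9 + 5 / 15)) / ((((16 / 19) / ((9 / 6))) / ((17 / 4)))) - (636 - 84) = -12648469017 / 10162048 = -1244.68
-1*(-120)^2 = -14400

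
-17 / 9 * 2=-34 / 9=-3.78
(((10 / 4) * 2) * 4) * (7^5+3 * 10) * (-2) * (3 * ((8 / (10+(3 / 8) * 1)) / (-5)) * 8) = 206893056 / 83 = 2492687.42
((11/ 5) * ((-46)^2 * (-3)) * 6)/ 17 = -418968/ 85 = -4929.04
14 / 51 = 0.27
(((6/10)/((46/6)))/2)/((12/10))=3/92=0.03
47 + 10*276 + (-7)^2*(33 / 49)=2840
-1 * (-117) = 117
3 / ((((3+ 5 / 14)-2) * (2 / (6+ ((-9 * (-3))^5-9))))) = 301326984 / 19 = 15859314.95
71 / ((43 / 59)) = 4189 / 43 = 97.42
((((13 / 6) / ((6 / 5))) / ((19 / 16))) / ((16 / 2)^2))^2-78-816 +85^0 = -6684722303 / 7485696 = -893.00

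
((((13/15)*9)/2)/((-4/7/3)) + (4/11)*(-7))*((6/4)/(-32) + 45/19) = -28594167/535040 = -53.44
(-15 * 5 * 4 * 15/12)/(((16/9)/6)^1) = -10125/8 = -1265.62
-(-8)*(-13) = -104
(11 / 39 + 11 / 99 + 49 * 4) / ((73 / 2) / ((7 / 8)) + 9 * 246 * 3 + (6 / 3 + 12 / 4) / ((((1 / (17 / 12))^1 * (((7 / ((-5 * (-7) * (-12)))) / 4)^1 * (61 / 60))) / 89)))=-4905803 / 3550485159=-0.00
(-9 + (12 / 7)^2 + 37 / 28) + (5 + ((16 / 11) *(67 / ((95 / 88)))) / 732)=1306859 / 3407460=0.38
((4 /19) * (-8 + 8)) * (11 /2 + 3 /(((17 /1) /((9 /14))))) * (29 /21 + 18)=0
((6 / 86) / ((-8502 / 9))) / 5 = -0.00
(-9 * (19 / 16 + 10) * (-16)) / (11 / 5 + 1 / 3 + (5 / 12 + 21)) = 32220 / 479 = 67.27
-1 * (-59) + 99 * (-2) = -139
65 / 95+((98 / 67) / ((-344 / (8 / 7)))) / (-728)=1947575 / 2846428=0.68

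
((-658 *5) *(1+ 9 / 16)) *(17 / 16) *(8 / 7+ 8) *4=-199750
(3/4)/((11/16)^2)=192/121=1.59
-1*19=-19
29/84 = 0.35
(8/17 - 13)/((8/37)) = -7881/136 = -57.95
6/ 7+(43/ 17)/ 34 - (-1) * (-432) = -1744103/ 4046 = -431.07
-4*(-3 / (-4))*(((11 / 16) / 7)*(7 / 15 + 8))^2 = -1951609 / 940800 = -2.07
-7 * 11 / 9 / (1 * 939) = -77 / 8451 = -0.01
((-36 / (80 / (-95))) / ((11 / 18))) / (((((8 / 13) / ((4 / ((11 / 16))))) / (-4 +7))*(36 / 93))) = 5125.76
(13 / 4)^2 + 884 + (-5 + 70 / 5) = 14457 / 16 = 903.56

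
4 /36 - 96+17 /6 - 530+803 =3239 /18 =179.94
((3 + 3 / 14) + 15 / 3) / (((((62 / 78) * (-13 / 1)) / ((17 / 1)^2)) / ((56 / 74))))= -199410 / 1147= -173.85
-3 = -3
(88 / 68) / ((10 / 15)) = 33 / 17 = 1.94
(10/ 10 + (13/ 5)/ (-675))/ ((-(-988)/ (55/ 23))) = 18491/ 7669350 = 0.00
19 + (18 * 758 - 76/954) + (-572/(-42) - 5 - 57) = 45458947/3339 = 13614.54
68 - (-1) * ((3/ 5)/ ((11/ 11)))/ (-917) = 311777/ 4585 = 68.00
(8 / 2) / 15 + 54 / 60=7 / 6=1.17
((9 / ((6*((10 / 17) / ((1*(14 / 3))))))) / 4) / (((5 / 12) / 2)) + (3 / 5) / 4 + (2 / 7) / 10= 10121 / 700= 14.46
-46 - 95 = -141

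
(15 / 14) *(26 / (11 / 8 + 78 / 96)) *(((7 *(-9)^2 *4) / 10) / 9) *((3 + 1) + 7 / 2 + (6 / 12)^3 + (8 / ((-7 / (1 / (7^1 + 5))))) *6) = 110916 / 49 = 2263.59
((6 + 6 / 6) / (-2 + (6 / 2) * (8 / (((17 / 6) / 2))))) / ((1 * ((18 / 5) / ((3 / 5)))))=119 / 1524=0.08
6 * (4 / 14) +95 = 677 / 7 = 96.71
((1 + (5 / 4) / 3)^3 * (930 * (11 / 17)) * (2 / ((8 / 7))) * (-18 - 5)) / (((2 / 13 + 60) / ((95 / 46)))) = -250575325 / 105984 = -2364.28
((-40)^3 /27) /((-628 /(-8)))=-128000 /4239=-30.20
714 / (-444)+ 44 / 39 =-1385 / 2886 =-0.48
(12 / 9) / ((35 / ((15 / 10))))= 2 / 35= 0.06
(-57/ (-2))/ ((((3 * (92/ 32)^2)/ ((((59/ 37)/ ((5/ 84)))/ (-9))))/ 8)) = -8035328/ 293595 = -27.37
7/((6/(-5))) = -35/6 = -5.83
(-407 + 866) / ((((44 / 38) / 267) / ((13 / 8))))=30270591 / 176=171991.99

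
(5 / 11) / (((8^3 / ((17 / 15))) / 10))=85 / 8448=0.01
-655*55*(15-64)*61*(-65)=-6999117125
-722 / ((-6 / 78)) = 9386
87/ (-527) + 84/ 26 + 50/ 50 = 27854/ 6851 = 4.07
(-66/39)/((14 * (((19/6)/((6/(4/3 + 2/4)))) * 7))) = -0.02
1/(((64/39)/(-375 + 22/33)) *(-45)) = 14599/2880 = 5.07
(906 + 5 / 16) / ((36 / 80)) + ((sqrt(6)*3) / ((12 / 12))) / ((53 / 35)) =105*sqrt(6) / 53 + 72505 / 36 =2018.88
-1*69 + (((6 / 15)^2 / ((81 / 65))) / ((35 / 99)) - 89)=-248278 / 1575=-157.64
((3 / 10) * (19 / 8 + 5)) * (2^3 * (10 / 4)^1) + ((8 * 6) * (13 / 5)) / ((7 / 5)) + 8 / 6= 11317 / 84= 134.73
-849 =-849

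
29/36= 0.81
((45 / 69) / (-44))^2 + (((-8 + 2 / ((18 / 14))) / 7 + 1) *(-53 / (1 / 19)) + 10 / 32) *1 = -2568194015 / 32260536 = -79.61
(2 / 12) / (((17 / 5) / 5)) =25 / 102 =0.25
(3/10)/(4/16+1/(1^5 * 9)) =0.83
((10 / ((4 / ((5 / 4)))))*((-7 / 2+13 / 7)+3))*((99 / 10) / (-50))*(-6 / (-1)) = -5643 / 1120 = -5.04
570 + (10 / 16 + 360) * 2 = 1291.25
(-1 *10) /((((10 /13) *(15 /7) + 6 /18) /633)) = -1728090 /541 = -3194.25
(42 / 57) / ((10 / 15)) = 21 / 19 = 1.11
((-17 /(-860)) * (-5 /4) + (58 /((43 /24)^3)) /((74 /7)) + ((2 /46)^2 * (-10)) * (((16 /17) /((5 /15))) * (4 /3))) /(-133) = -51886600789 /8042392560848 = -0.01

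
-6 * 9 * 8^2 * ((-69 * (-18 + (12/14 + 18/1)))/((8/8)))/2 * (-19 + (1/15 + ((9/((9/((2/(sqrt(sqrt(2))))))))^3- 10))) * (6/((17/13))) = -1153211904/85 + 223202304 * 2^(1/4)/119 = -11336663.01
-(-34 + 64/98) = 1634/49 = 33.35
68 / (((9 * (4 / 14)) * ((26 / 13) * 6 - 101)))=-238 / 801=-0.30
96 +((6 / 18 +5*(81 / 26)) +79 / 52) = 17695 / 156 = 113.43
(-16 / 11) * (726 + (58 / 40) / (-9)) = -522604 / 495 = -1055.77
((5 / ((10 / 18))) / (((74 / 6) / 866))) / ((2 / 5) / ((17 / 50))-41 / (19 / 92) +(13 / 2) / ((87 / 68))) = -328528791 / 99954797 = -3.29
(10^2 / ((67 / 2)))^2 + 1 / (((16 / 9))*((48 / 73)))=11223091 / 1149184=9.77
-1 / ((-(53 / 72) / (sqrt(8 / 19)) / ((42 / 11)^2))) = 254016 * sqrt(38) / 121847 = 12.85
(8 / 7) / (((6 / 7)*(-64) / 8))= -1 / 6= -0.17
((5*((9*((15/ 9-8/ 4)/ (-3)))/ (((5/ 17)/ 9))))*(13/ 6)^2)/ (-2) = -2873/ 8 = -359.12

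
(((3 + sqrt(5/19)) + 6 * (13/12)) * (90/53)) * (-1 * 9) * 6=-46170/53 - 4860 * sqrt(95)/1007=-918.17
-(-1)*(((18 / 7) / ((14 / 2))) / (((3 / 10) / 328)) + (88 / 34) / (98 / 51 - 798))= 401.63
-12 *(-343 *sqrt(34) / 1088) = 1029 *sqrt(34) / 272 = 22.06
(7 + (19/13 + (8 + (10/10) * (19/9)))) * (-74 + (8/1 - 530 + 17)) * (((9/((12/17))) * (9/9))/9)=-7129613/468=-15234.22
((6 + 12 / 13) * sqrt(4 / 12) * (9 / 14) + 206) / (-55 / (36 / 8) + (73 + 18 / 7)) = 1215 * sqrt(3) / 51883 + 12978 / 3991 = 3.29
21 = 21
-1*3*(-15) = 45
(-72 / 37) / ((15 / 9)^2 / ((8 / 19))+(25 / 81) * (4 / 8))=-46656 / 161875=-0.29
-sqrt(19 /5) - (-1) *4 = 4 - sqrt(95) /5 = 2.05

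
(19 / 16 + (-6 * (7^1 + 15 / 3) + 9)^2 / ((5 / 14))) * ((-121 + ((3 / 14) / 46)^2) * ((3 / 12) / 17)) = -2624723907241 / 132715520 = -19777.07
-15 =-15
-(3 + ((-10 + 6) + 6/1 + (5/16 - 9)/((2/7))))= 813/32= 25.41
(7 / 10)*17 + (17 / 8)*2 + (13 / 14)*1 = 2391 / 140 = 17.08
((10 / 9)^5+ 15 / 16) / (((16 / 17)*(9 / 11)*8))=464832445 / 1088391168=0.43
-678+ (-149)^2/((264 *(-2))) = -380185/528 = -720.05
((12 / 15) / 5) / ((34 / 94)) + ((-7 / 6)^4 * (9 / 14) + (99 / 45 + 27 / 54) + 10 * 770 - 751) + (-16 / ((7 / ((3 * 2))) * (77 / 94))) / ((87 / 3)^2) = 385796234321101 / 55483797600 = 6953.31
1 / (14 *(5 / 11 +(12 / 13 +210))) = 143 / 423178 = 0.00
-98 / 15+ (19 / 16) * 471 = 132667 / 240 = 552.78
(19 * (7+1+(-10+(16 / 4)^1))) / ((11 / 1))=38 / 11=3.45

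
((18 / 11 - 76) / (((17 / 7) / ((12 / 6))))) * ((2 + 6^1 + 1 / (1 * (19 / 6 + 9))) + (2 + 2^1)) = -10100664 / 13651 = -739.92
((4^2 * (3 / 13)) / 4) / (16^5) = 3 / 3407872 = 0.00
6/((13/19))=114/13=8.77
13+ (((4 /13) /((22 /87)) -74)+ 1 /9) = -76798 /1287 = -59.67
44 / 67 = 0.66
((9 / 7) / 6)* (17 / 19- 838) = -47715 / 266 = -179.38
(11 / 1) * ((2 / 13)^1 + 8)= 89.69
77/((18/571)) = 43967/18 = 2442.61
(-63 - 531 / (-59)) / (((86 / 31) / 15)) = -12555 / 43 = -291.98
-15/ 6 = -5/ 2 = -2.50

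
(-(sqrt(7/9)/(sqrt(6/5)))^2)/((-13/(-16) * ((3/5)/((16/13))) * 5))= -4480/13689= -0.33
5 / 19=0.26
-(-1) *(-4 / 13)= -4 / 13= -0.31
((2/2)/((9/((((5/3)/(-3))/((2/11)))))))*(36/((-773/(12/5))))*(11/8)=121/2319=0.05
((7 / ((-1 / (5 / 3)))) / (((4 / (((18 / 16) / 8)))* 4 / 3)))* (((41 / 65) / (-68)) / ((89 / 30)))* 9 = 348705 / 40282112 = 0.01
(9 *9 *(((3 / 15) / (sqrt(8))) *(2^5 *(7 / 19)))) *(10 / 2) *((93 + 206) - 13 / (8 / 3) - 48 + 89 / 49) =7872633 *sqrt(2) / 133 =83711.16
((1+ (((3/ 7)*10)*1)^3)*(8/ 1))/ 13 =218744/ 4459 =49.06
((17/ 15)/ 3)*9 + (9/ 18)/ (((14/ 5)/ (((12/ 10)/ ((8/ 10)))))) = 1027/ 280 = 3.67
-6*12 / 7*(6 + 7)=-936 / 7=-133.71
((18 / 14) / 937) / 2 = 9 / 13118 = 0.00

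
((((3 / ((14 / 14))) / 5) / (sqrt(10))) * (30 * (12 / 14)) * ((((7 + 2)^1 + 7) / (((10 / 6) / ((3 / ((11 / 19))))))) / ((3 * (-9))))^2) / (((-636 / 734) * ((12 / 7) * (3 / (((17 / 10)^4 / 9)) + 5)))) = -708188590528 * sqrt(10) / 1653604074375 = -1.35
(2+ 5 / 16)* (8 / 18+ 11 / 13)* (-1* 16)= -5587 / 117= -47.75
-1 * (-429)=429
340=340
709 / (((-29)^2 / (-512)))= -363008 / 841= -431.64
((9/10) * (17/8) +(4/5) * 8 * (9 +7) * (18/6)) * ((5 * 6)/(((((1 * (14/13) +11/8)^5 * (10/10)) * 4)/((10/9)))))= 6268043671552/215640781875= 29.07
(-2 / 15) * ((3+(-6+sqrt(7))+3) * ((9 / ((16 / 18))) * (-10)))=27 * sqrt(7) / 2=35.72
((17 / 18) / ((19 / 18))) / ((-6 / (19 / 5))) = -17 / 30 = -0.57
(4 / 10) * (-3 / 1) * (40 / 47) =-48 / 47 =-1.02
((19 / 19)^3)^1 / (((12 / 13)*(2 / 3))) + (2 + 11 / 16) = 69 / 16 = 4.31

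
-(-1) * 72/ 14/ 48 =3/ 28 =0.11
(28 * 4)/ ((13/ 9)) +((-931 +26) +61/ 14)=-149805/ 182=-823.10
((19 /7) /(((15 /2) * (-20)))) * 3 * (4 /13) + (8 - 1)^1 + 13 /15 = 53576 /6825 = 7.85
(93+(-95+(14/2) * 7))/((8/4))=47/2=23.50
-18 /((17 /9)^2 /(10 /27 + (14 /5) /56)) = -6129 /2890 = -2.12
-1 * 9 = -9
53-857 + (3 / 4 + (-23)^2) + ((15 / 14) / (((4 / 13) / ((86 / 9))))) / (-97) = -559346 / 2037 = -274.59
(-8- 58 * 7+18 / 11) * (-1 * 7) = 31752 / 11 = 2886.55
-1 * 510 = -510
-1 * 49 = -49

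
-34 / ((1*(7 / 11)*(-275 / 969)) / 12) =395352 / 175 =2259.15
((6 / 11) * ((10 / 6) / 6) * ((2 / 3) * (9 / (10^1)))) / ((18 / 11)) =1 / 18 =0.06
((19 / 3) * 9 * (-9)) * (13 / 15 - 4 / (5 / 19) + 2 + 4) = 4275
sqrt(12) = 2 * sqrt(3) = 3.46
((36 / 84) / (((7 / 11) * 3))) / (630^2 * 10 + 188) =11 / 194490212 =0.00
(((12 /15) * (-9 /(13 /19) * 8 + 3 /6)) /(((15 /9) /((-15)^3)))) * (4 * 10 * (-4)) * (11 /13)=-3881908800 /169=-22969874.56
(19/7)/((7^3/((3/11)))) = 57/26411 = 0.00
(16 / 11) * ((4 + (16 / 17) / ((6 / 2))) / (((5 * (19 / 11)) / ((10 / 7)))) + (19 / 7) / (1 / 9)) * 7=2728624 / 10659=255.99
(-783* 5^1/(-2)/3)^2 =1703025/4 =425756.25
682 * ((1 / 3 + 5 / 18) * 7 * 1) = 26257 / 9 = 2917.44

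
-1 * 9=-9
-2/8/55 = -1/220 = -0.00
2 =2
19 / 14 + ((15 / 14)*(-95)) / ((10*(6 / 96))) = -323 / 2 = -161.50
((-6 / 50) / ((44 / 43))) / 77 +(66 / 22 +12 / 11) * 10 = 3464871 / 84700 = 40.91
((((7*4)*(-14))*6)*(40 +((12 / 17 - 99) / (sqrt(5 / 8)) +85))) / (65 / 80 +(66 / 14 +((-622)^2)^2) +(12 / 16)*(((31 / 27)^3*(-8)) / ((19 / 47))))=-4104771552000 / 2089792663016140721 +109745172214272*sqrt(10) / 177632376356371961285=-0.00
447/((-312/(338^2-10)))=-8510433/52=-163662.17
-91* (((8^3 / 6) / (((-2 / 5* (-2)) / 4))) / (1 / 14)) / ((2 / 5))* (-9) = 12230400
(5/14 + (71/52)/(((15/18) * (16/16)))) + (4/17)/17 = 264232/131495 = 2.01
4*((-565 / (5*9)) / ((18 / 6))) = -452 / 27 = -16.74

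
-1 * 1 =-1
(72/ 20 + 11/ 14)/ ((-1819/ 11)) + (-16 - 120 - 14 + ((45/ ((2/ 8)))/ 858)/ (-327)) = -297757817099/ 1984692710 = -150.03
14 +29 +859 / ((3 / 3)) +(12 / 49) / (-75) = 1104946 / 1225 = 902.00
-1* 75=-75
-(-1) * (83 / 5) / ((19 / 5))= 83 / 19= 4.37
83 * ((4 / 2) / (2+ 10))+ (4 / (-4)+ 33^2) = 6611 / 6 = 1101.83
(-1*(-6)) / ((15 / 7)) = 14 / 5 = 2.80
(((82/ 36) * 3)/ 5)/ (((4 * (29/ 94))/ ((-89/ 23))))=-171503/ 40020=-4.29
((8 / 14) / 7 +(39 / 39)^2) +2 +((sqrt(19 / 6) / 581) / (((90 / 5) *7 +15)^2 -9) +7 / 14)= sqrt(114) / 69273792 +351 / 98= 3.58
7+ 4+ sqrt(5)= sqrt(5)+ 11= 13.24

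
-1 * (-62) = 62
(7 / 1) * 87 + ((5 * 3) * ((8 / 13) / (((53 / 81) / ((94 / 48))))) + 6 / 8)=1756611 / 2756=637.38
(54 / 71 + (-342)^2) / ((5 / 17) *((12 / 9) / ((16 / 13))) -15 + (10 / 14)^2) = -8253.71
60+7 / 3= 187 / 3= 62.33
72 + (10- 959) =-877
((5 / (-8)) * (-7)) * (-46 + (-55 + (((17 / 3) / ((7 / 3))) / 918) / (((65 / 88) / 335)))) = -1226045 / 2808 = -436.63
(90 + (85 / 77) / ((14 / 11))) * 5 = 44525 / 98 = 454.34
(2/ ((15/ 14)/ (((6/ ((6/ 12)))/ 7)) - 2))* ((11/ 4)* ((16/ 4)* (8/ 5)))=-128/ 5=-25.60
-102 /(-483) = 34 /161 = 0.21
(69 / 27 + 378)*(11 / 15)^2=16577 / 81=204.65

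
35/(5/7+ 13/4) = 980/111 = 8.83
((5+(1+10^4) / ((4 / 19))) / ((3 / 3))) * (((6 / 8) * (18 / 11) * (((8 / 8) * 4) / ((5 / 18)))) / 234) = 5131053 / 1430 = 3588.15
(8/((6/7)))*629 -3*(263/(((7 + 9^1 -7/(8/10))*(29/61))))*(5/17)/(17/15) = 4237262888/729147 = 5811.26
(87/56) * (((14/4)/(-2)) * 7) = -609/32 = -19.03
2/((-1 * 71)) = -2/71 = -0.03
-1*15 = -15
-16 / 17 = -0.94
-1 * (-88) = 88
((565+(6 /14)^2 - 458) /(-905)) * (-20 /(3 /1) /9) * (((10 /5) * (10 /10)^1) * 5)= 210080 /239463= 0.88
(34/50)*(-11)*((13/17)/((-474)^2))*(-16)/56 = 143/19659150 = 0.00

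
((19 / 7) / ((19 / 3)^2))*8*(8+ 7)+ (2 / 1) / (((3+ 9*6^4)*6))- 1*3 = 23835814 / 4655133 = 5.12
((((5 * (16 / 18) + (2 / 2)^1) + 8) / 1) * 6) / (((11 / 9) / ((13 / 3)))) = 286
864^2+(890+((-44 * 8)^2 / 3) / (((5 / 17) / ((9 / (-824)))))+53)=384141197 / 515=745905.24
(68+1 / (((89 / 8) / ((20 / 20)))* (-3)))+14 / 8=74461 / 1068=69.72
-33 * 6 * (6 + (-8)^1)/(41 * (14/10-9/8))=1440/41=35.12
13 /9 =1.44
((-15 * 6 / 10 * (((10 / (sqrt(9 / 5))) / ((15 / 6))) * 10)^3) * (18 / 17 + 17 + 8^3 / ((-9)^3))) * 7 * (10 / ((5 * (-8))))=120455440000 * sqrt(5) / 37179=7244588.40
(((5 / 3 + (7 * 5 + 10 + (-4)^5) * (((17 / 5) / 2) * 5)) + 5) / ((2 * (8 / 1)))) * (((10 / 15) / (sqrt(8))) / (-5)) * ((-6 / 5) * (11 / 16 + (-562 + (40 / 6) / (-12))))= 16517.45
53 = 53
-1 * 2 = -2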